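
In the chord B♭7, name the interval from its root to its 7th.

Spelling the chord: B♭ D F A♭.
So we need the interval from B♭ up to A♭.
7 letter names make it a seventh; at 10 semitones (a half step narrower than major) the quality is minor.

minor seventh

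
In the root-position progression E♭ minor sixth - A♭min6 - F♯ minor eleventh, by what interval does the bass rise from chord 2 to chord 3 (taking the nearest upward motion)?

augmented 6th

The roots are A♭ and F♯.
6 letter names make it a sixth; at 10 semitones (a half step wider than major) the quality is augmented.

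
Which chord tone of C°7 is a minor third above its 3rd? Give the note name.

Gb

Cdim7 (C diminished seventh): C, Eb, Gb, Bbb.
The 3rd is Eb. A minor third above Eb is Gb.
Gb is the chord's 5th.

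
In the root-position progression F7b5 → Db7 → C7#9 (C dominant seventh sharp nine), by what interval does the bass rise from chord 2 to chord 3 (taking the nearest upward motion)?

The roots are Db and C.
Db up to C spans 7 letter names and 11 semitones — a major seventh.

major seventh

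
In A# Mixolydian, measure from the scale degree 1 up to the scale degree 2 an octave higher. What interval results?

A# mixolydian: A# B# C## D# E# F## G#.
The scale degree 1 is A# and the 2nd degree (up an octave) is B#.
A# up to B# spans 9 letter names and 14 semitones — a major ninth.

major 9th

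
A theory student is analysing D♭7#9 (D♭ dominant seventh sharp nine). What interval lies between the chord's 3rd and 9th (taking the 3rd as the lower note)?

major 7th

D♭7#9 is spelled D♭, F, A♭, C♭, E.
3rd = F; 9th = E.
From F to E is 11 semitones, exactly the major seventh.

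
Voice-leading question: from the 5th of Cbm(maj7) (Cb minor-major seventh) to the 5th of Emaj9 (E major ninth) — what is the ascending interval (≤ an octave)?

The 5th of Cbm(maj7) (Cb minor-major seventh) is Gb; the 5th of Emaj9 (E major ninth) is B.
3 letter names make it a third; at 5 semitones (a half step wider than major) the quality is augmented.

augmented third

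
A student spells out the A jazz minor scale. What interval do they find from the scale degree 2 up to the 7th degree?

Spelling the A jazz minor scale: A B C D E F# G#.
Scale degree 2 = B; scale degree 7 = G#.
From B to G# is 9 semitones, exactly the major sixth.

major sixth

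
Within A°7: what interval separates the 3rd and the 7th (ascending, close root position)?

Adim7: A-C-Eb-Gb.
That puts C below Gb.
C up to Gb is 6 semitones, a half step narrower than a perfect fifth, so the interval is diminished.

diminished fifth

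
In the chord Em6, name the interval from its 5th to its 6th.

Emin6: E, G, B, C#.
The 5th is B and the 6th is C#.
From B to C# is 2 semitones, exactly the major second.

major second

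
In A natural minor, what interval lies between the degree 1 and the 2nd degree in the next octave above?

Spelling A natural minor: A B C D E F G.
That puts A below B.
A up to B spans 9 letter names and 14 semitones — a major ninth.

major ninth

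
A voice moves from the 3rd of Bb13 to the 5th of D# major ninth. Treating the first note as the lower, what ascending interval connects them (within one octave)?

The 3rd of Bb13 is D; the 5th of D# major ninth is A#.
5 letter names make it a fifth; at 8 semitones (a half step wider than perfect) the quality is augmented.

augmented 5th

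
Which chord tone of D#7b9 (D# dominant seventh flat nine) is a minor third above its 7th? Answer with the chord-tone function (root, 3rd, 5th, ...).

The chord tones of D#7b9 are D#–F##–A#–C#–E.
The 7th is C#. A minor third above C# is E.
E is the chord's 9th.

9th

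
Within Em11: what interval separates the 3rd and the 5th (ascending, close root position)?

The chord tones of Em11 are E G B D F# A.
So we need the interval from G up to B.
Counting 3 letters and 4 half steps from G gives a major third.

major third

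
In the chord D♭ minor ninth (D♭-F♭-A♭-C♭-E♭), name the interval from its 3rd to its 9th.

major seventh

That puts F♭ below E♭.
From F♭ to E♭ is 11 semitones, exactly the major seventh.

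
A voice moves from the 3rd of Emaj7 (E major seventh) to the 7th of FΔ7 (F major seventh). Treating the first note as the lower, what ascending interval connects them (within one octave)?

minor sixth

Emaj7 (E major seventh) has G♯ as its 3rd, and FΔ7 (F major seventh) has E as its 7th.
G♯ up to E is 8 semitones, a half step narrower than a major sixth, so the interval is minor.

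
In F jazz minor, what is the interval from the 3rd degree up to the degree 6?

augmented fourth

The scale runs F G A♭ B♭ C D E.
So we need the interval from A♭ up to D.
4 letter names make it a fourth; at 6 semitones (a half step wider than perfect) the quality is augmented.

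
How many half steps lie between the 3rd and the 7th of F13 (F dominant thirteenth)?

Spelling the chord: F–A–C–Eb–G–D.
A to Eb is a diminished fifth: 6 semitones.

6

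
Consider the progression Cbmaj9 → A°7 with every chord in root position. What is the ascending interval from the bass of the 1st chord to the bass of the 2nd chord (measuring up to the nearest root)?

augmented sixth

The roots are Cb and A.
Cb up to A is 10 semitones, a half step wider than a major sixth, so the interval is augmented.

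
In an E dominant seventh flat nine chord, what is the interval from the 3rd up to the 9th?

diminished seventh

The chord tones of E7b9 are E G# B D F.
3rd = G#; 9th = F.
G# up to F is 9 semitones, a whole step narrower than a major seventh, so the interval is diminished.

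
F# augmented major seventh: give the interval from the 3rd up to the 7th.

perfect fifth

F# augmented major seventh: F#–A#–C##–E#.
The 3rd is A# and the 7th is E#.
From A# to E# is 7 semitones, exactly the perfect fifth.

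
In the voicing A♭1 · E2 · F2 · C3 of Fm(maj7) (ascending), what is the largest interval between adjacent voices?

Adjacent intervals: A♭1→E2 = augmented fifth; E2→F2 = minor second; F2→C3 = perfect fifth.
The largest is A♭1 to E2, an augmented fifth (8 semitones).

augmented fifth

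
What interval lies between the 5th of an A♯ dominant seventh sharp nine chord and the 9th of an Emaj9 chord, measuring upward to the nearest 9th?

The 5th of A♯ dominant seventh sharp nine is E♯; the 9th of Emaj9 is F♯.
From E♯ to F♯: 1 semitone over a second = minor.

m2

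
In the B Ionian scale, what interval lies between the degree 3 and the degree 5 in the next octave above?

minor 10th

The scale runs B C♯ D♯ E F♯ G♯ A♯.
The degree 3 is D♯ and the degree 5 (up an octave) is F♯.
10 letter names make it a tenth; at 15 semitones (a half step narrower than major) the quality is minor.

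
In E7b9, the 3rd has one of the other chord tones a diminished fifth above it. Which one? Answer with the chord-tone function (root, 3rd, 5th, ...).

The chord tones of E7b9 are E G# B D F.
The 3rd is G#. A diminished fifth above G# is D.
D is the chord's 7th.

7th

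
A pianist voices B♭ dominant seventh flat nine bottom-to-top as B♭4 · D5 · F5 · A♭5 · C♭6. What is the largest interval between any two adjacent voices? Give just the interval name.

Adjacent intervals: B♭4→D5 = major third; D5→F5 = minor third; F5→A♭5 = minor third; A♭5→C♭6 = minor third.
The largest is B♭4 to D5, a major third (4 semitones).

major 3rd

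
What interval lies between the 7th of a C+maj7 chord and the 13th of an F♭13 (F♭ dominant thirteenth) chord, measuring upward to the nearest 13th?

diminished 3rd

The 7th of C+maj7 is B; the 13th of F♭13 (F♭ dominant thirteenth) is D♭.
3 letter names make it a third; at 2 semitones (a whole step narrower than major) the quality is diminished.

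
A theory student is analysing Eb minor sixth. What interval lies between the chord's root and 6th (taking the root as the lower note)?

major 6th

The chord tones of Ebmin6 are Eb–Gb–Bb–C.
That puts Eb below C.
Eb up to C spans 6 letter names and 9 semitones — a major sixth.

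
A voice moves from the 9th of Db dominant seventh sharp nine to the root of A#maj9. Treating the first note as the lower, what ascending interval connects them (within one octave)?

A4

The 9th of Db dominant seventh sharp nine is E; the root of A#maj9 is A#.
4 letter names make it a fourth; at 6 semitones (a half step wider than perfect) the quality is augmented.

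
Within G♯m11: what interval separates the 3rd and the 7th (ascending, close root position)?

G♯ minor eleventh is spelled G♯–B–D♯–F♯–A♯–C♯.
That puts B below F♯.
Counting 5 letters and 7 half steps from B gives a perfect fifth.

perfect fifth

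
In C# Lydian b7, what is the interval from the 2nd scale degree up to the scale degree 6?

perfect fifth

Spelling C# Lydian b7: C# D# E# F## G# A# B.
So we need the interval from D# up to A#.
From D# to A# is 7 semitones, exactly the perfect fifth.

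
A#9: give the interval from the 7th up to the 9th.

A# dominant ninth: A# C## E# G# B#.
So we need the interval from G# up to B#.
G# up to B# spans 3 letter names and 4 semitones — a major third.

M3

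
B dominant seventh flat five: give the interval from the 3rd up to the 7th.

diminished fifth

The chord tones of B7b5 are B–D♯–F–A.
The 3rd is D♯ and the 7th is A.
5 letter names make it a fifth; at 6 semitones (a half step narrower than perfect) the quality is diminished.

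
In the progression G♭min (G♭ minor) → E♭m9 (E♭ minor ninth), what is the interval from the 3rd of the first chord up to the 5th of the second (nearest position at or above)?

G♭min (G♭ minor) has B𝄫 as its 3rd, and E♭m9 (E♭ minor ninth) has B♭ as its 5th.
1 letter names make it a unison; at 1 semitone (a half step wider than perfect) the quality is augmented.

augmented unison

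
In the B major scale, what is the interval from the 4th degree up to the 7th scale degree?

augmented fourth

B major: B C# D# E F# G# A#.
4th degree = E; 7th scale degree = A#.
4 letter names make it a fourth; at 6 semitones (a half step wider than perfect) the quality is augmented.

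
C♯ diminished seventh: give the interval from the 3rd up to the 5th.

minor third

C♯°7 (C♯ diminished seventh) is spelled C♯-E-G-B♭.
So we need the interval from E up to G.
From E to G: 3 semitones over a third = minor.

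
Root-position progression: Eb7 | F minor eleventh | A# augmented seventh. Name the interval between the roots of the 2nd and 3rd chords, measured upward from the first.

augmented third

The roots are F and A#.
3 letter names make it a third; at 5 semitones (a half step wider than major) the quality is augmented.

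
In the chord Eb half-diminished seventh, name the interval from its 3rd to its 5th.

minor third

Spelling the chord: Eb, Gb, Bbb, Db.
3rd = Gb; 5th = Bbb.
Gb up to Bbb is 3 semitones, a half step narrower than a major third, so the interval is minor.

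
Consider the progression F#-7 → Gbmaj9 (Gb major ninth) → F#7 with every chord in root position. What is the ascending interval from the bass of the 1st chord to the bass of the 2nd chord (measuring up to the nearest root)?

The roots are F# and Gb.
From F# to Gb: 0 semitones over a second = diminished.

diminished 2nd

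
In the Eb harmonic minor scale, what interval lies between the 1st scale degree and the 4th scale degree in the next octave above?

perfect eleventh

Spelling the Eb harmonic minor scale: Eb F Gb Ab Bb Cb D.
So we need the interval from Eb up to Ab.
Eb up to Ab spans 11 letter names and 17 semitones — a perfect eleventh.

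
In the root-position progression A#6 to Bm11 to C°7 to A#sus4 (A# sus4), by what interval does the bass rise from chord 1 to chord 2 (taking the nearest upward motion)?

minor 2nd

The roots are A# and B.
A# up to B is 1 semitone, a half step narrower than a major second, so the interval is minor.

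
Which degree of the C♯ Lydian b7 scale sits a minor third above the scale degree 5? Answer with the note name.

B

The scale is C♯ D♯ E♯ F𝄪 G♯ A♯ B.
The scale degree 5 is G♯; a minor third above that is B — scale degree 7.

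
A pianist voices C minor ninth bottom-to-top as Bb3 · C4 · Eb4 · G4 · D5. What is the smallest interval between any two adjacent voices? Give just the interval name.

Adjacent intervals: Bb3→C4 = major second; C4→Eb4 = minor third; Eb4→G4 = major third; G4→D5 = perfect fifth.
The smallest is Bb3 to C4, a major second (2 semitones).

major second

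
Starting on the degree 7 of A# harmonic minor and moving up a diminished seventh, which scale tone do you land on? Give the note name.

The scale is A# B# C# D# E# F# G##.
The degree 7 is G##; a diminished seventh above that is F# — scale degree 6.

F#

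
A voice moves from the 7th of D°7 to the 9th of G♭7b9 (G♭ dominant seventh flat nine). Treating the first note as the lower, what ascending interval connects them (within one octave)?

minor 6th

The 7th of D°7 is C♭; the 9th of G♭7b9 (G♭ dominant seventh flat nine) is A𝄫.
C♭ up to A𝄫 is 8 semitones, a half step narrower than a major sixth, so the interval is minor.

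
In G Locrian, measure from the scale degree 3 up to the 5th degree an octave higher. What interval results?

minor tenth

G locrian: G A♭ B♭ C D♭ E♭ F.
That puts B♭ below D♭.
10 letter names make it a tenth; at 15 semitones (a half step narrower than major) the quality is minor.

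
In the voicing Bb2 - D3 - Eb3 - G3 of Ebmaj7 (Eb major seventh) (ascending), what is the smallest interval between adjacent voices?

m2

Adjacent intervals: Bb2→D3 = major third; D3→Eb3 = minor second; Eb3→G3 = major third.
The smallest is D3 to Eb3, a minor second (1 semitone).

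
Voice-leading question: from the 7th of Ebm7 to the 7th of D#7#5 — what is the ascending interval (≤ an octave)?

augmented seventh

Ebm7 has Db as its 7th, and D#7#5 has C# as its 7th.
Db up to C# is 12 semitones, a half step wider than a major seventh, so the interval is augmented.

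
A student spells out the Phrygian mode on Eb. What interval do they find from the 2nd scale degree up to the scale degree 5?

The scale runs Eb Fb Gb Ab Bb Cb Db.
The 2nd scale degree is Fb and the 5th scale degree is Bb.
4 letter names make it a fourth; at 6 semitones (a half step wider than perfect) the quality is augmented.

augmented fourth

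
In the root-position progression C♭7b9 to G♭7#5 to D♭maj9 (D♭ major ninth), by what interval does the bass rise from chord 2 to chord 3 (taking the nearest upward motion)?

The roots are G♭ and D♭.
Counting 5 letters and 7 half steps from G♭ gives a perfect fifth.

perfect 5th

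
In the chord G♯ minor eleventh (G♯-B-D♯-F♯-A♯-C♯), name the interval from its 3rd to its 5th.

major third

So we need the interval from B up to D♯.
Counting 3 letters and 4 half steps from B gives a major third.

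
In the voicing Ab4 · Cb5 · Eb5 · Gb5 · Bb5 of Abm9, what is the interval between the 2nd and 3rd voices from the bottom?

Those voices are Cb5 and Eb5.
From Cb to Eb is 4 semitones, exactly the major third.

major 3rd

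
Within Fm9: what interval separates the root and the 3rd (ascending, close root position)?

minor third

Fm9 is spelled F-Ab-C-Eb-G.
The root is F and the 3rd is Ab.
From F to Ab: 3 semitones over a third = minor.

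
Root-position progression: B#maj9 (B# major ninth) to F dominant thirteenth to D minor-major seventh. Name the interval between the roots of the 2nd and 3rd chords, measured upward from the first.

major sixth

The roots are F and D.
F up to D spans 6 letter names and 9 semitones — a major sixth.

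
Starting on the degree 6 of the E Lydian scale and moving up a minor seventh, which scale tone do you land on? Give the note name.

B

The scale is E F♯ G♯ A♯ B C♯ D♯.
The degree 6 is C♯; a minor seventh above that is B — scale degree 5.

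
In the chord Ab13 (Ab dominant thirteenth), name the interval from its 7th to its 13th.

Ab13 (Ab dominant thirteenth) is spelled Ab, C, Eb, Gb, Bb, F.
That puts Gb below F.
Counting 7 letters and 11 half steps from Gb gives a major seventh.

major seventh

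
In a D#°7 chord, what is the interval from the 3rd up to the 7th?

Spelling the chord: D#, F#, A, C.
3rd = F#; 7th = C.
5 letter names make it a fifth; at 6 semitones (a half step narrower than perfect) the quality is diminished.

diminished fifth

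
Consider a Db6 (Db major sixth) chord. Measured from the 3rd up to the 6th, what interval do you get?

perfect fourth

The chord tones of Db6 (Db major sixth) are Db-F-Ab-Bb.
So we need the interval from F up to Bb.
From F to Bb is 5 semitones, exactly the perfect fourth.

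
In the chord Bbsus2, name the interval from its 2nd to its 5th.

perfect fourth

Bbsus2 is spelled Bb C F.
2nd = C; 5th = F.
Counting 4 letters and 5 half steps from C gives a perfect fourth.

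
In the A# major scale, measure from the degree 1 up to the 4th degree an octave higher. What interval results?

P11

A# major: A# B# C## D# E# F## G##.
Degree 1 = A#; 4th scale degree (up an octave) = D#.
Counting 11 letters and 17 half steps from A# gives a perfect eleventh.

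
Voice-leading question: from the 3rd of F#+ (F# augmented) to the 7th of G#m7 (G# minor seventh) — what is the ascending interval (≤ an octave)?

F#+ (F# augmented) has A# as its 3rd, and G#m7 (G# minor seventh) has F# as its 7th.
From A# to F#: 8 semitones over a sixth = minor.

minor 6th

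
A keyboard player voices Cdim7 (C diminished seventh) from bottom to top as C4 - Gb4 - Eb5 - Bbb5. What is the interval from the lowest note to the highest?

diminished fourteenth

The outer voices are C4 and Bbb5.
From C to Bbb: 21 semitones over a fourteenth = diminished.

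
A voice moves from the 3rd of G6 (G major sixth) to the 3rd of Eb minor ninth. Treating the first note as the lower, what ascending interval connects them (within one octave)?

G6 (G major sixth) has B as its 3rd, and Eb minor ninth has Gb as its 3rd.
B up to Gb is 7 semitones, a whole step narrower than a major sixth, so the interval is diminished.

diminished sixth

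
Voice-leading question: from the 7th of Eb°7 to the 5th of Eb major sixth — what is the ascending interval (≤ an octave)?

Eb°7 has Dbb as its 7th, and Eb major sixth has Bb as its 5th.
6 letter names make it a sixth; at 10 semitones (a half step wider than major) the quality is augmented.

augmented 6th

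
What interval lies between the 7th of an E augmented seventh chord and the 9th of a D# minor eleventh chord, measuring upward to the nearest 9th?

The 7th of E augmented seventh is D; the 9th of D# minor eleventh is E#.
2 letter names make it a second; at 3 semitones (a half step wider than major) the quality is augmented.

augmented second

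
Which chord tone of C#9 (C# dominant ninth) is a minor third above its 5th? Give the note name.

The chord tones of C#9 are C#, E#, G#, B, D#.
The 5th is G#. A minor third above G# is B.
B is the chord's 7th.

B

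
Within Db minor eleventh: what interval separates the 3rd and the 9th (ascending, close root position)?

major seventh

The chord tones of Dbm11 (Db minor eleventh) are Db–Fb–Ab–Cb–Eb–Gb.
The 3rd is Fb and the 9th is Eb.
Counting 7 letters and 11 half steps from Fb gives a major seventh.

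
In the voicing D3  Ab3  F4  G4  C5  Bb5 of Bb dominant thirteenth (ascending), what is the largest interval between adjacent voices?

Adjacent intervals: D3→Ab3 = diminished fifth; Ab3→F4 = major sixth; F4→G4 = major second; G4→C5 = perfect fourth; C5→Bb5 = minor seventh.
The largest is C5 to Bb5, a minor seventh (10 semitones).

minor 7th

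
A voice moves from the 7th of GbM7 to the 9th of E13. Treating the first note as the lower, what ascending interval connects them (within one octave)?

A1

The 7th of GbM7 is F; the 9th of E13 is F#.
1 letter names make it a unison; at 1 semitone (a half step wider than perfect) the quality is augmented.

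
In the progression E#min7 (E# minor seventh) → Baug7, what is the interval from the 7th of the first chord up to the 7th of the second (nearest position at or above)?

E#min7 (E# minor seventh) has D# as its 7th, and Baug7 has A as its 7th.
D# up to A is 6 semitones, a half step narrower than a perfect fifth, so the interval is diminished.

diminished fifth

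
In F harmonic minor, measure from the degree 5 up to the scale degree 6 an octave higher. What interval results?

Spelling F harmonic minor: F G Ab Bb C Db E.
That puts C below Db.
C up to Db is 13 semitones, a half step narrower than a major ninth, so the interval is minor.

minor ninth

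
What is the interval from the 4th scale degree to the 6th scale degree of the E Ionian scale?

major third

The scale runs E F# G# A B C# D#.
That puts A below C#.
From A to C# is 4 semitones, exactly the major third.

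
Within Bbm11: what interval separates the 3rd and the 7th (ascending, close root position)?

perfect 5th

The chord tones of Bbm11 are Bb–Db–F–Ab–C–Eb.
3rd = Db; 7th = Ab.
From Db to Ab is 7 semitones, exactly the perfect fifth.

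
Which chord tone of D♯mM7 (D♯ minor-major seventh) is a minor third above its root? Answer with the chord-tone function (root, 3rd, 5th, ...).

3rd

D♯mM7 (D♯ minor-major seventh): D♯, F♯, A♯, C𝄪.
The root is D♯. A minor third above D♯ is F♯.
F♯ is the chord's 3rd.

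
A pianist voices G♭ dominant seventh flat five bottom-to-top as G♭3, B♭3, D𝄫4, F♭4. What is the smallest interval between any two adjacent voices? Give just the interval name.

Adjacent intervals: G♭3→B♭3 = major third; B♭3→D𝄫4 = diminished third; D𝄫4→F♭4 = major third.
The smallest is B♭3 to D𝄫4, a diminished third (2 semitones).

diminished third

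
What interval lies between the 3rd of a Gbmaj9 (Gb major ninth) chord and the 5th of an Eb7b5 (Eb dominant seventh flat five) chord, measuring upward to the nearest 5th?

The 3rd of Gbmaj9 (Gb major ninth) is Bb; the 5th of Eb7b5 (Eb dominant seventh flat five) is Bbb.
8 letter names make it an octave; at 11 semitones (a half step narrower than perfect) the quality is diminished.

diminished octave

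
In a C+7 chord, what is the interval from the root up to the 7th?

The chord tones of C augmented seventh are C-E-G♯-B♭.
The root is C and the 7th is B♭.
7 letter names make it a seventh; at 10 semitones (a half step narrower than major) the quality is minor.

minor 7th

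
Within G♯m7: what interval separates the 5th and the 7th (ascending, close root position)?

minor 3rd

G♯m7: G♯–B–D♯–F♯.
So we need the interval from D♯ up to F♯.
D♯ up to F♯ is 3 semitones, a half step narrower than a major third, so the interval is minor.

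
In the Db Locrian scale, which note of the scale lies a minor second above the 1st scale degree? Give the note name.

Ebb

The scale is Db Ebb Fb Gb Abb Bbb Cb.
The 1st scale degree is Db; a minor second above that is Ebb — scale degree 2.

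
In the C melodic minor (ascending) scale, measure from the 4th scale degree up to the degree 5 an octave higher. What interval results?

major ninth

The scale runs C D E♭ F G A B.
4th scale degree = F; scale degree 5 (up an octave) = G.
F up to G spans 9 letter names and 14 semitones — a major ninth.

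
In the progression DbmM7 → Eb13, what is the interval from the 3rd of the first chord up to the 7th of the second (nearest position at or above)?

major 6th

The 3rd of DbmM7 is Fb; the 7th of Eb13 is Db.
Counting 6 letters and 9 half steps from Fb gives a major sixth.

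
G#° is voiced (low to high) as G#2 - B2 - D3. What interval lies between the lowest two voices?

Those voices are G#2 and B2.
3 letter names make it a third; at 3 semitones (a half step narrower than major) the quality is minor.

minor third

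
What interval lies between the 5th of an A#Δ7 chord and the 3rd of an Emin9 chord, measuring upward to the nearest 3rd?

A#Δ7 has E# as its 5th, and Emin9 has G as its 3rd.
3 letter names make it a third; at 2 semitones (a whole step narrower than major) the quality is diminished.

diminished 3rd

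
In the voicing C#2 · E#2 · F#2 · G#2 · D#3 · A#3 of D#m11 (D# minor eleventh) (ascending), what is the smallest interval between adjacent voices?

Adjacent intervals: C#2→E#2 = major third; E#2→F#2 = minor second; F#2→G#2 = major second; G#2→D#3 = perfect fifth; D#3→A#3 = perfect fifth.
The smallest is E#2 to F#2, a minor second (1 semitone).

minor second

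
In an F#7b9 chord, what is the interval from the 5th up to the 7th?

The chord tones of F# dominant seventh flat nine are F# A# C# E G.
The 5th is C# and the 7th is E.
3 letter names make it a third; at 3 semitones (a half step narrower than major) the quality is minor.

m3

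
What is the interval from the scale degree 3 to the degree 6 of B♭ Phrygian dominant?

diminished fourth

B♭ phrygian dominant: B♭ C♭ D E♭ F G♭ A♭.
Scale degree 3 = D; 6th degree = G♭.
From D to G♭: 4 semitones over a fourth = diminished.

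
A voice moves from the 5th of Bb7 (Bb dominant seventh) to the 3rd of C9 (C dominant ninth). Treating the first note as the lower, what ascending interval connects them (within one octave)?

Bb7 (Bb dominant seventh) has F as its 5th, and C9 (C dominant ninth) has E as its 3rd.
Counting 7 letters and 11 half steps from F gives a major seventh.

major seventh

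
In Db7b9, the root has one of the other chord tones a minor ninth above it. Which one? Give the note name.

Ebb

Spelling the chord: Db–F–Ab–Cb–Ebb.
The root is Db. A minor ninth above Db is Ebb.
Ebb is the chord's 9th.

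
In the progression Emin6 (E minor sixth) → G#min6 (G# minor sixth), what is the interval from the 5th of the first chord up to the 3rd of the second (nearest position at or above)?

perfect unison

Emin6 (E minor sixth) has B as its 5th, and G#min6 (G# minor sixth) has B as its 3rd.
From B to B is 0 semitones, exactly the perfect unison.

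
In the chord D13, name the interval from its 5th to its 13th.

Spelling the chord: D–F#–A–C–E–B.
So we need the interval from A up to B.
From A to B is 14 semitones, exactly the major ninth.

major ninth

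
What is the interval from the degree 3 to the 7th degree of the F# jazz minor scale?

The scale runs F# G# A B C# D# E#.
That puts A below E#.
From A to E#: 8 semitones over a fifth = augmented.

augmented fifth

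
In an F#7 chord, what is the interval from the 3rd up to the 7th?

diminished fifth

F#7: F# A# C# E.
That puts A# below E.
A# up to E is 6 semitones, a half step narrower than a perfect fifth, so the interval is diminished.
This 3–7 tritone is the characteristic tension at the heart of the dominant sound.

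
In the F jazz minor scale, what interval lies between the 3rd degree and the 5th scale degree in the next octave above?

The scale runs F G Ab Bb C D E.
So we need the interval from Ab up to C.
Ab up to C spans 10 letter names and 16 semitones — a major tenth.

major tenth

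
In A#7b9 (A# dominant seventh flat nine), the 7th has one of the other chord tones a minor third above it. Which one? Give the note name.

The chord tones of A# dominant seventh flat nine are A#-C##-E#-G#-B.
The 7th is G#. A minor third above G# is B.
B is the chord's 9th.

B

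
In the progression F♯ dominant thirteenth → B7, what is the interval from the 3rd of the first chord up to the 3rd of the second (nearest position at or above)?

perfect fourth

The 3rd of F♯ dominant thirteenth is A♯; the 3rd of B7 is D♯.
Counting 4 letters and 5 half steps from A♯ gives a perfect fourth.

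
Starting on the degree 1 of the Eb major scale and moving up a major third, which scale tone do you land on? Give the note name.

The scale is Eb F G Ab Bb C D.
The degree 1 is Eb; a major third above that is G — scale degree 3.

G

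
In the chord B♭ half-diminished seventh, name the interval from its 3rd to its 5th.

The chord tones of B♭ø7 (B♭ half-diminished seventh) are B♭–D♭–F♭–A♭.
The 3rd is D♭ and the 5th is F♭.
3 letter names make it a third; at 3 semitones (a half step narrower than major) the quality is minor.

m3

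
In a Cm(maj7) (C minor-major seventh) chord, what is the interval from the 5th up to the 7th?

major 3rd

Cm(maj7): C–Eb–G–B.
The 5th is G and the 7th is B.
G up to B spans 3 letter names and 4 semitones — a major third.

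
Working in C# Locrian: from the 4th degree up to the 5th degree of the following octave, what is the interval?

Spelling C# Locrian: C# D E F# G A B.
So we need the interval from F# up to G.
F# up to G is 13 semitones, a half step narrower than a major ninth, so the interval is minor.

minor ninth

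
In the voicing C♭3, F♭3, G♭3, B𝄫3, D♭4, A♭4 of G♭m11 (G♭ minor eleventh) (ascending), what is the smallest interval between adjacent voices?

Adjacent intervals: C♭3→F♭3 = perfect fourth; F♭3→G♭3 = major second; G♭3→B𝄫3 = minor third; B𝄫3→D♭4 = major third; D♭4→A♭4 = perfect fifth.
The smallest is F♭3 to G♭3, a major second (2 semitones).

major second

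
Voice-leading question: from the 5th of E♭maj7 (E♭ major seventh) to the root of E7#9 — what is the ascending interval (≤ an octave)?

E♭maj7 (E♭ major seventh) has B♭ as its 5th, and E7#9 has E as its root.
From B♭ to E: 6 semitones over a fourth = augmented.

augmented fourth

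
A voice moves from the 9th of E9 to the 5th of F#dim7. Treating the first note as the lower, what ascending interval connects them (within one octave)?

The 9th of E9 is F#; the 5th of F#dim7 is C.
5 letter names make it a fifth; at 6 semitones (a half step narrower than perfect) the quality is diminished.

diminished 5th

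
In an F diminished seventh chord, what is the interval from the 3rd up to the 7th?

diminished fifth

F diminished seventh: F–Ab–Cb–Ebb.
3rd = Ab; 7th = Ebb.
From Ab to Ebb: 6 semitones over a fifth = diminished.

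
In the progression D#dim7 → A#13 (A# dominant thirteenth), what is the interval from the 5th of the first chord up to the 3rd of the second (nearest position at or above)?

The 5th of D#dim7 is A; the 3rd of A#13 (A# dominant thirteenth) is C##.
3 letter names make it a third; at 5 semitones (a half step wider than major) the quality is augmented.

augmented third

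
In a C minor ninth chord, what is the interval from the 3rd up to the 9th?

major seventh

Cm9 (C minor ninth) is spelled C, E♭, G, B♭, D.
So we need the interval from E♭ up to D.
Counting 7 letters and 11 half steps from E♭ gives a major seventh.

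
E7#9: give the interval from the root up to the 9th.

augmented ninth

Spelling the chord: E G♯ B D F𝄪.
That puts E below F𝄪.
9 letter names make it a ninth; at 15 semitones (a half step wider than major) the quality is augmented.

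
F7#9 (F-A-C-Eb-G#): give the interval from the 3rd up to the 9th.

M7

The 3rd is A and the 9th is G#.
A up to G# spans 7 letter names and 11 semitones — a major seventh.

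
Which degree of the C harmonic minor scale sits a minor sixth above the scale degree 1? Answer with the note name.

Ab

The scale is C D E♭ F G A♭ B.
The scale degree 1 is C; a minor sixth above that is A♭ — scale degree 6.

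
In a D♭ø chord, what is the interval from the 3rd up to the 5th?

minor 3rd

D♭m7b5 (D♭ half-diminished seventh) is spelled D♭ F♭ A𝄫 C♭.
That puts F♭ below A𝄫.
From F♭ to A𝄫: 3 semitones over a third = minor.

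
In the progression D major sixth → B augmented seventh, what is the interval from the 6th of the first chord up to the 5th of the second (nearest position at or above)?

augmented 5th

The 6th of D major sixth is B; the 5th of B augmented seventh is F𝄪.
5 letter names make it a fifth; at 8 semitones (a half step wider than perfect) the quality is augmented.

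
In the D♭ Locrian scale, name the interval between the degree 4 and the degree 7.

perfect fourth

Spelling the D♭ Locrian scale: D♭ E𝄫 F♭ G♭ A𝄫 B𝄫 C♭.
So we need the interval from G♭ up to C♭.
From G♭ to C♭ is 5 semitones, exactly the perfect fourth.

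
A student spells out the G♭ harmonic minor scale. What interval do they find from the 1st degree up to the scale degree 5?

perfect fifth

Spelling the G♭ harmonic minor scale: G♭ A♭ B𝄫 C♭ D♭ E𝄫 F.
1st degree = G♭; scale degree 5 = D♭.
Counting 5 letters and 7 half steps from G♭ gives a perfect fifth.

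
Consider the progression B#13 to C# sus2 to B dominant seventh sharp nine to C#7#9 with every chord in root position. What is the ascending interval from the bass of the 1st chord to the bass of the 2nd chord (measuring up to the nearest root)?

minor second

The roots are B# and C#.
From B# to C#: 1 semitone over a second = minor.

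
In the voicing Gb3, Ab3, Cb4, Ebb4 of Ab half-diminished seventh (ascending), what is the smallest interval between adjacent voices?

Adjacent intervals: Gb3→Ab3 = major second; Ab3→Cb4 = minor third; Cb4→Ebb4 = minor third.
The smallest is Gb3 to Ab3, a major second (2 semitones).

M2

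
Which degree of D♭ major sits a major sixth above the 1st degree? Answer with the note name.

Bb

The scale is D♭ E♭ F G♭ A♭ B♭ C.
The 1st degree is D♭; a major sixth above that is B♭ — scale degree 6.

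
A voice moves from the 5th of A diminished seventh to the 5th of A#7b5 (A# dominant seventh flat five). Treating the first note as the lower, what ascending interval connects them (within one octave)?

augmented unison

A diminished seventh has Eb as its 5th, and A#7b5 (A# dominant seventh flat five) has E as its 5th.
From Eb to E: 1 semitone over a unison = augmented.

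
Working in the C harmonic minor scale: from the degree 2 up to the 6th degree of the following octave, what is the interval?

C harmonic minor: C D Eb F G Ab B.
The degree 2 is D and the scale degree 6 (up an octave) is Ab.
12 letter names make it a twelfth; at 18 semitones (a half step narrower than perfect) the quality is diminished.

d12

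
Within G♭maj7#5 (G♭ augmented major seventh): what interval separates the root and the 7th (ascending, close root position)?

major seventh

The chord tones of G♭ augmented major seventh are G♭-B♭-D-F.
Root = G♭; 7th = F.
From G♭ to F is 11 semitones, exactly the major seventh.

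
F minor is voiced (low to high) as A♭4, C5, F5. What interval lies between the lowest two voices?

Those voices are A♭4 and C5.
A♭ up to C spans 3 letter names and 4 semitones — a major third.

major 3rd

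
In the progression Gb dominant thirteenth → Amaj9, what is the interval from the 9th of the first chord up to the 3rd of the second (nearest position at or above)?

Gb dominant thirteenth has Ab as its 9th, and Amaj9 has C# as its 3rd.
Ab up to C# is 5 semitones, a half step wider than a major third, so the interval is augmented.

A3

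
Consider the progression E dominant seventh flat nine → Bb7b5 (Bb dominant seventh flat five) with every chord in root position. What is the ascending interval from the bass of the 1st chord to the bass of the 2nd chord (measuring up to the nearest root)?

The roots are E and Bb.
From E to Bb: 6 semitones over a fifth = diminished.

diminished fifth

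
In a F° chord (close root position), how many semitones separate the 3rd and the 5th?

Spelling the chord: F-Ab-Cb.
Ab to Cb is a minor third: 3 semitones.

3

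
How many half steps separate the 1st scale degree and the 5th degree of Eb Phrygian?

7

The scale is Eb Fb Gb Ab Bb Cb Db.
Eb up to Bb is a perfect fifth — 7 semitones.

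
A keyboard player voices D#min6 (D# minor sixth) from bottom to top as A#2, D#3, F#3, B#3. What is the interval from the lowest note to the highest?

major ninth

The outer voices are A#2 and B#3.
Counting 9 letters and 14 half steps from A# gives a major ninth.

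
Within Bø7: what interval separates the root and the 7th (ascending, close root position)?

The chord tones of Bø7 (B half-diminished seventh) are B, D, F, A.
So we need the interval from B up to A.
7 letter names make it a seventh; at 10 semitones (a half step narrower than major) the quality is minor.

minor seventh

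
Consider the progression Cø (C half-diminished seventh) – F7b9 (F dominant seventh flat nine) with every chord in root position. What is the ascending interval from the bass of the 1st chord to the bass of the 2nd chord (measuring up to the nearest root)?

The roots are C and F.
From C to F is 5 semitones, exactly the perfect fourth.

perfect fourth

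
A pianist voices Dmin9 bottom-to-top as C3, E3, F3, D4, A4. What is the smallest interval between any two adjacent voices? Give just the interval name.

minor second

Adjacent intervals: C3→E3 = major third; E3→F3 = minor second; F3→D4 = major sixth; D4→A4 = perfect fifth.
The smallest is E3 to F3, a minor second (1 semitone).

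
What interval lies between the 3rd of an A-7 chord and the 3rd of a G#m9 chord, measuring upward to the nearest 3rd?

major seventh

The 3rd of A-7 is C; the 3rd of G#m9 is B.
C up to B spans 7 letter names and 11 semitones — a major seventh.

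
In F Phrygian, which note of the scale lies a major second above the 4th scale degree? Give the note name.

The scale is F Gb Ab Bb C Db Eb.
The 4th scale degree is Bb; a major second above that is C — scale degree 5.

C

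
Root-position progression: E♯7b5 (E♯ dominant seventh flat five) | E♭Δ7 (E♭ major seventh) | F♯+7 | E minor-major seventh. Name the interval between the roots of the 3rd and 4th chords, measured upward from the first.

minor seventh

The roots are F♯ and E.
7 letter names make it a seventh; at 10 semitones (a half step narrower than major) the quality is minor.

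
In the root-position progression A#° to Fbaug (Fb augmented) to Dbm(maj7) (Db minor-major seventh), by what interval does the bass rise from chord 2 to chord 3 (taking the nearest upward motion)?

major 6th

The roots are Fb and Db.
Fb up to Db spans 6 letter names and 9 semitones — a major sixth.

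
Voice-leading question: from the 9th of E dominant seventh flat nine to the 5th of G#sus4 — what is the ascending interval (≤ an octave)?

augmented 6th

The 9th of E dominant seventh flat nine is F; the 5th of G#sus4 is D#.
From F to D#: 10 semitones over a sixth = augmented.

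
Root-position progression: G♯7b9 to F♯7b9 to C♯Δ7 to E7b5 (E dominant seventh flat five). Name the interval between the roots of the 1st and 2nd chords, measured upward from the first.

m7

The roots are G♯ and F♯.
From G♯ to F♯: 10 semitones over a seventh = minor.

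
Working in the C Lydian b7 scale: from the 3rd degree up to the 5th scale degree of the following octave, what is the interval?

minor tenth

Spelling the C Lydian b7 scale: C D E F# G A Bb.
So we need the interval from E up to G.
10 letter names make it a tenth; at 15 semitones (a half step narrower than major) the quality is minor.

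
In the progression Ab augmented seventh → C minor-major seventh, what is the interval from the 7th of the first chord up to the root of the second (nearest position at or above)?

Ab augmented seventh has Gb as its 7th, and C minor-major seventh has C as its root.
4 letter names make it a fourth; at 6 semitones (a half step wider than perfect) the quality is augmented.

A4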